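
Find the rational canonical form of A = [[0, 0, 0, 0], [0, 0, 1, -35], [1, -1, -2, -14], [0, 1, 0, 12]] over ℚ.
R = [[0, 0, 0, 0], [1, 0, 0, -72], [0, 1, 0, -12], [0, 0, 1, 10]]

The invariant factors of A (the non-unit diagonal entries of the Smith normal form of xI - A over ℚ[x]) are x(x - 6)^2(x + 2), each dividing the next. The characteristic polynomial is their product, x(x - 6)^2(x + 2).

The rational canonical form is the block-diagonal matrix of companion matrices C(f_i):
R = [[0, 0, 0, 0], [1, 0, 0, -72], [0, 1, 0, -12], [0, 0, 1, 10]].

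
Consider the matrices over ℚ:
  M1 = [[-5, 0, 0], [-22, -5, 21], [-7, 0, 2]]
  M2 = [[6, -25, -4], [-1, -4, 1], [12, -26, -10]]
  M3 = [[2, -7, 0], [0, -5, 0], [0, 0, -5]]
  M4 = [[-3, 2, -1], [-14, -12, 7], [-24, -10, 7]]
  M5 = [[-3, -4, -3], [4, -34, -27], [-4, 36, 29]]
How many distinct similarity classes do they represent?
2 classes: {M1, M2, M4, M5}, {M3}

Characteristic polynomials: χ_{M1} = (x - 2)(x + 5)^2, χ_{M2} = (x - 2)(x + 5)^2, χ_{M3} = (x - 2)(x + 5)^2, χ_{M4} = (x - 2)(x + 5)^2, χ_{M5} = (x - 2)(x + 5)^2.

{M1, M2, M4, M5}: invariant factors (x - 2)(x + 5)^2.

{M3}: invariant factors x + 5, (x - 2)(x + 5).

Matrices are similar if and only if their invariant-factor lists agree; the partition into similarity classes is {M1, M2, M4, M5}, {M3}.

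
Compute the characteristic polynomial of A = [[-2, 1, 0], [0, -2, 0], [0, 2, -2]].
χ_A(x) = (x + 2)^3

xI - A = [[x + 2, -1, 0], [0, x + 2, 0], [0, -2, x + 2]].

Expanding det(xI - A) along the first row:
det(xI - A) = + (x + 2)·det([[x + 2, 0], [-2, x + 2]]) - (-1)·det([[0, 0], [0, x + 2]]) + (0)·det([[0, x + 2], [0, -2]]).

Evaluating gives χ_A(x) = x^3 + 6x^2 + 12x + 8 = (x + 2)^3.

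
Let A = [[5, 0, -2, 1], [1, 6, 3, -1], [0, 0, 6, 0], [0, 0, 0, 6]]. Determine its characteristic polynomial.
xI - A = [[x - 5, 0, 2, -1], [-1, x - 6, -3, 1], [0, 0, x - 6, 0], [0, 0, 0, x - 6]].

Expanding det(xI - A) along the first row:
det(xI - A) = + (x - 5)·det([[x - 6, -3, 1], [0, x - 6, 0], [0, 0, x - 6]]) - (0)·det([[-1, -3, 1], [0, x - 6, 0], [0, 0, x - 6]]) + (2)·det([[-1, x - 6, 1], [0, 0, 0], [0, 0, x - 6]]) - (-1)·det([[-1, x - 6, -3], [0, 0, x - 6], [0, 0, 0]]).

Evaluating gives χ_A(x) = x^4 - 23x^3 + 198x^2 - 756x + 1080 = (x - 6)^3(x - 5).

χ_A(x) = (x - 6)^3(x - 5)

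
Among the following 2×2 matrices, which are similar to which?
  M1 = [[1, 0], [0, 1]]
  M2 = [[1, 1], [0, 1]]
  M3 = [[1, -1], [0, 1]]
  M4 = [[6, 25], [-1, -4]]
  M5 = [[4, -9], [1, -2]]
2 classes: {M1}, {M2, M3, M4, M5}

Characteristic polynomials: χ_{M1} = (x - 1)^2, χ_{M2} = (x - 1)^2, χ_{M3} = (x - 1)^2, χ_{M4} = (x - 1)^2, χ_{M5} = (x - 1)^2.

{M1}: invariant factors x - 1, x - 1.

{M2, M3, M4, M5}: invariant factors (x - 1)^2.

Matrices are similar if and only if their invariant-factor lists agree; the partition into similarity classes is {M1}, {M2, M3, M4, M5}.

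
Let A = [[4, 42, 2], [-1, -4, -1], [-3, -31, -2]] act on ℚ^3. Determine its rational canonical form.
R = [[0, 0, -12], [1, 0, -1], [0, 1, -2]]

The invariant factors of A (the non-unit diagonal entries of the Smith normal form of xI - A over ℚ[x]) are (x + 3)(x^2 - x + 4), each dividing the next. The characteristic polynomial is their product, (x + 3)(x^2 - x + 4).

The rational canonical form is the block-diagonal matrix of companion matrices C(f_i):
R = [[0, 0, -12], [1, 0, -1], [0, 1, -2]].

Note the characteristic polynomial does not split into linear factors over ℚ, so A has no Jordan form over ℚ; the rational canonical form exists over any field.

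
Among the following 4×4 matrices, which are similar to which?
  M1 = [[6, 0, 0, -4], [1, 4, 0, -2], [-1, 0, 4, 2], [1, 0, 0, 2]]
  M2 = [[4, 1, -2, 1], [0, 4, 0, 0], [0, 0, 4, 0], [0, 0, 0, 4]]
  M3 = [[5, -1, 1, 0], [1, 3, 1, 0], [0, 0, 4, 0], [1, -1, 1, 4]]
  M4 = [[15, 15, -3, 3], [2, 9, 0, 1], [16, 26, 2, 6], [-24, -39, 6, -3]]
Characteristic polynomials: χ_{M1} = (x - 4)^4, χ_{M2} = (x - 4)^4, χ_{M3} = (x - 4)^4, χ_{M4} = (x - 6)^3(x - 5).

{M1, M2, M3}: invariant factors x - 4, x - 4, (x - 4)^2.

{M4}: invariant factors x - 6, (x - 6)^2(x - 5).

Matrices are similar if and only if their invariant-factor lists agree; the partition into similarity classes is {M1, M2, M3}, {M4}.

2 classes: {M1, M2, M3}, {M4}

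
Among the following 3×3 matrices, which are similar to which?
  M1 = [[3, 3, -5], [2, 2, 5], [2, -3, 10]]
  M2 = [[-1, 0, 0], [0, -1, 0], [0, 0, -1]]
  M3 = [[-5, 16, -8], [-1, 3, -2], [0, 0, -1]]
Characteristic polynomials: χ_{M1} = (x - 5)^3, χ_{M2} = (x + 1)^3, χ_{M3} = (x + 1)^3.

{M1}: invariant factors x - 5, (x - 5)^2.

{M2}: invariant factors x + 1, x + 1, x + 1.

{M3}: invariant factors x + 1, (x + 1)^2.

Matrices are similar if and only if their invariant-factor lists agree; the partition into similarity classes is {M1}, {M2}, {M3}.

3 classes: {M1}, {M2}, {M3}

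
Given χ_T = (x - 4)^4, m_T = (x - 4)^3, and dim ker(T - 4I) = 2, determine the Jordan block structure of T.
Jordan blocks: (4, 3), (4, 1)

λ = 4: algebraic multiplicity 4 (exponent in χ_T), largest block size 3 (exponent in m_T), 2 blocks (geometric multiplicity). These force block sizes [3, 1].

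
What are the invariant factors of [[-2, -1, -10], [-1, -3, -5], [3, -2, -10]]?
The Jordan structure of A has elementary divisors (x + 5)^3. Arranging the block sizes at each eigenvalue in decreasing order and taking row products gives the invariant factors.

Invariant factors (smallest first, each dividing the next): (x + 5)^3.

Check: the last factor (x + 5)^3 is the minimal polynomial, and the product (x + 5)^3 is the characteristic polynomial.

(x + 5)^3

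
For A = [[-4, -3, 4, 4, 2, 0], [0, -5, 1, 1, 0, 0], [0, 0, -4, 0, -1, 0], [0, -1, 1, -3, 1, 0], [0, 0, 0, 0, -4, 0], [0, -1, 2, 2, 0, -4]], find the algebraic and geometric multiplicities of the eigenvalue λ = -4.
The characteristic polynomial is (x + 4)^6, so the factor x + 4 appears with exponent 6: the algebraic multiplicity is 6.

rank(A + 4I) = 3, so the eigenspace has dimension 6 - 3 = 3: the geometric multiplicity is 3.

Since 3 < 6, A is not diagonalizable.

algebraic multiplicity 6, geometric multiplicity 3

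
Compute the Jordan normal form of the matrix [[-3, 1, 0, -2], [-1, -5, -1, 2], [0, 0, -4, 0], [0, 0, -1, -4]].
J = [[-4, 1, 0, 0], [0, -4, 1, 0], [0, 0, -4, 0], [0, 0, 0, -4]]

The characteristic polynomial is det(xI - A) = (x + 4)^4, so the eigenvalues are -4 (algebraic multiplicity 4).

For λ = -4: rank(A + 4I) = 2, rank((A + 4I)^2) = 1, rank((A + 4I)^3) = 0. The eigenspace has dimension 4 - 2 = 2, so there are 2 Jordan blocks; the rank sequence gives block sizes [3, 1].

Assembling the blocks gives the Jordan form J above.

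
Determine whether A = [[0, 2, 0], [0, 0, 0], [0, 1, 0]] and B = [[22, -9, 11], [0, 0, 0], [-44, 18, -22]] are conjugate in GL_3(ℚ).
Yes.

Two matrices over a field are similar if and only if they have the same invariant factors.

Both A and B have characteristic polynomial x^3 and minimal polynomial x^2. Computing further, both have invariant factors x, x^2. Hence A and B are similar.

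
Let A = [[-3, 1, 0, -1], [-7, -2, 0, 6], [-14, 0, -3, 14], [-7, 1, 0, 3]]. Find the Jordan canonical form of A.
The characteristic polynomial is det(xI - A) = (x - 4)(x + 3)^3, so the eigenvalues are -3 (algebraic multiplicity 3), 4 (algebraic multiplicity 1).

For λ = -3: rank(A + 3I) = 2, rank((A + 3I)^2) = 1. The eigenspace has dimension 4 - 2 = 2, so there are 2 Jordan blocks; the rank sequence gives block sizes [2, 1].

For λ = 4: algebraic multiplicity 1 gives one 1×1 block.

Assembling the blocks gives the Jordan form J above.

J = [[-3, 1, 0, 0], [0, -3, 0, 0], [0, 0, -3, 0], [0, 0, 0, 4]]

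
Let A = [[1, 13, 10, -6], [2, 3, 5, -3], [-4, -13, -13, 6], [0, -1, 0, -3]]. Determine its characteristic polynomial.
xI - A = [[x - 1, -13, -10, 6], [-2, x - 3, -5, 3], [4, 13, x + 13, -6], [0, 1, 0, x + 3]].

Expanding det(xI - A) along the first row:
det(xI - A) = + (x - 1)·det([[x - 3, -5, 3], [13, x + 13, -6], [1, 0, x + 3]]) - (-13)·det([[-2, -5, 3], [4, x + 13, -6], [0, 0, x + 3]]) + (-10)·det([[-2, x - 3, 3], [4, 13, -6], [0, 1, x + 3]]) - (6)·det([[-2, x - 3, -5], [4, 13, x + 13], [0, 1, 0]]).

Evaluating gives χ_A(x) = x^4 + 12x^3 + 54x^2 + 108x + 81 = (x + 3)^4.

χ_A(x) = (x + 3)^4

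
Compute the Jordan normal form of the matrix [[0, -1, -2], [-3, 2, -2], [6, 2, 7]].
The characteristic polynomial is det(xI - A) = (x - 3)^3, so the eigenvalues are 3 (algebraic multiplicity 3).

For λ = 3: rank(A - 3I) = 1, rank((A - 3I)^2) = 0. The eigenspace has dimension 3 - 1 = 2, so there are 2 Jordan blocks; the rank sequence gives block sizes [2, 1].

Assembling the blocks gives the Jordan form J above.

J = [[3, 1, 0], [0, 3, 0], [0, 0, 3]]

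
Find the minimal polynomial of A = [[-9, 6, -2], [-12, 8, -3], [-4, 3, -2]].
The characteristic polynomial factors as (x + 1)^3. The minimal polynomial is ∏(x - λ)^{k_λ} where k_λ is the size of the largest Jordan block at λ.

For λ = -1: rank(A + I) = 1, and the largest Jordan block has size 2 (the smallest k with rank((A + I)^k) = rank((A + I)^(k+1))).

So m_A(x) = (x + 1)^2.

m_A(x) = (x + 1)^2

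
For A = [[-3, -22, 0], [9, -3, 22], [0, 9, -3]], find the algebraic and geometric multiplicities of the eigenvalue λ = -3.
The characteristic polynomial is (x + 3)^3, so the factor x + 3 appears with exponent 3: the algebraic multiplicity is 3.

rank(A + 3I) = 2, so the eigenspace has dimension 3 - 2 = 1: the geometric multiplicity is 1.

Since 1 < 3, A is not diagonalizable.

algebraic multiplicity 3, geometric multiplicity 1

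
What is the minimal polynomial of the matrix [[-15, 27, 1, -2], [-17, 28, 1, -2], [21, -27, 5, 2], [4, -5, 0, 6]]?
m_A(x) = (x - 6)^3

The characteristic polynomial factors as (x - 6)^4. The minimal polynomial is ∏(x - λ)^{k_λ} where k_λ is the size of the largest Jordan block at λ.

For λ = 6: rank(A - 6I) = 2, and the largest Jordan block has size 3 (the smallest k with rank((A - 6I)^k) = rank((A - 6I)^(k+1))).

So m_A(x) = (x - 6)^3.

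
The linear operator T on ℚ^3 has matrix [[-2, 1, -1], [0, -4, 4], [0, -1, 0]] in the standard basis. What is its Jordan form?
The characteristic polynomial is det(xI - A) = (x + 2)^3, so the eigenvalues are -2 (algebraic multiplicity 3).

For λ = -2: rank(A + 2I) = 2, rank((A + 2I)^2) = 1, rank((A + 2I)^3) = 0. The eigenspace has dimension 3 - 2 = 1, so there is 1 Jordan block; the rank sequence gives block sizes [3].

Assembling the blocks gives the Jordan form J above.

J = [[-2, 1, 0], [0, -2, 1], [0, 0, -2]]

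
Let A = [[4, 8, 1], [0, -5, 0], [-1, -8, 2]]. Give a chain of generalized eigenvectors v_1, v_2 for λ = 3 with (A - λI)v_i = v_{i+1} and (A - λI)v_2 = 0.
v_1 = [[0, 0, 1]]^T, v_2 = [[1, 0, -1]]^T

We seek v_1 ∈ ker((A - 3I)^2) \ ker(A - 3I), then set v_{i+1} = (A - 3I) v_i.

One such chain is v_1 = [[0, 0, 1]]^T, v_2 = [[1, 0, -1]]^T. Check: (A - 3I) v_2 = [[0, 0, 0]]^T = 0.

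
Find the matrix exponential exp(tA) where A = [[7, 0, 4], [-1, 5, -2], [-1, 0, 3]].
A has Jordan form J = [[5, 1, 0], [0, 5, 0], [0, 0, 5]] with A = PJP^{-1}, so e^{tA} = P e^{tJ} P^{-1}.

For a Jordan block J_k(λ), e^{tJ_k(λ)} = e^{λt} · (I + tN + t^2 N^2/2! + ... + t^{k-1} N^{k-1}/(k-1)!) where N is the nilpotent superdiagonal part.

Assembling the blocks and conjugating back gives the entries of e^{tA} as shown above.

e^{tA} = [[(2*t + 1)*e^{5*t}, 0, 4*t*e^{5*t}], [-t*e^{5*t}, e^{5*t}, -2*t*e^{5*t}], [-t*e^{5*t}, 0, (1 - 2*t)*e^{5*t}]]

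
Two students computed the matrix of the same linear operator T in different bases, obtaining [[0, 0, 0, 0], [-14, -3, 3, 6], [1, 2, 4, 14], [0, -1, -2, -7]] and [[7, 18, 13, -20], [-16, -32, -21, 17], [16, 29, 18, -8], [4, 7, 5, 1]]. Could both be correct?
Yes.

Two matrices over a field are similar if and only if they have the same invariant factors.

Both A and B have characteristic polynomial x^2(x + 3)^2 and minimal polynomial x^2(x + 3)^2. Computing further, both have invariant factors x^2(x + 3)^2. Hence A and B are similar.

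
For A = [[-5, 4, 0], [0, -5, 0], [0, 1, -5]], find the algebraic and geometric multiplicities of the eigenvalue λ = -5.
algebraic multiplicity 3, geometric multiplicity 2

The characteristic polynomial is (x + 5)^3, so the factor x + 5 appears with exponent 3: the algebraic multiplicity is 3.

rank(A + 5I) = 1, so the eigenspace has dimension 3 - 1 = 2: the geometric multiplicity is 2.

Since 2 < 3, A is not diagonalizable.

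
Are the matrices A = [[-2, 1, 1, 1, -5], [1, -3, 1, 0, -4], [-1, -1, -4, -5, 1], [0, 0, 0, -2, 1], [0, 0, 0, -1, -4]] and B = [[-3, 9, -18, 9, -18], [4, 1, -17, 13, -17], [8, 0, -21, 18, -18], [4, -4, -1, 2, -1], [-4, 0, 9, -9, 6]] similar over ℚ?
Both have characteristic polynomial (x + 3)^5, but the minimal polynomial of A is (x + 3)^3 while the minimal polynomial of B is (x + 3)^2. The minimal polynomial is a similarity invariant, so A and B are not similar.

No.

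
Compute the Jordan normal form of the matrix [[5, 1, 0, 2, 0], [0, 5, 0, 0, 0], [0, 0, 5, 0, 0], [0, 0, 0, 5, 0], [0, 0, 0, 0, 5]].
J = [[5, 1, 0, 0, 0], [0, 5, 0, 0, 0], [0, 0, 5, 0, 0], [0, 0, 0, 5, 0], [0, 0, 0, 0, 5]]

The characteristic polynomial is det(xI - A) = (x - 5)^5, so the eigenvalues are 5 (algebraic multiplicity 5).

For λ = 5: rank(A - 5I) = 1, rank((A - 5I)^2) = 0. The eigenspace has dimension 5 - 1 = 4, so there are 4 Jordan blocks; the rank sequence gives block sizes [2, 1, 1, 1].

Assembling the blocks gives the Jordan form J above.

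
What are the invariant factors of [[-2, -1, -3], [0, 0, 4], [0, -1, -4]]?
The Jordan structure of A has elementary divisors (x + 2)^3. Arranging the block sizes at each eigenvalue in decreasing order and taking row products gives the invariant factors.

Invariant factors (smallest first, each dividing the next): (x + 2)^3.

Check: the last factor (x + 2)^3 is the minimal polynomial, and the product (x + 2)^3 is the characteristic polynomial.

(x + 2)^3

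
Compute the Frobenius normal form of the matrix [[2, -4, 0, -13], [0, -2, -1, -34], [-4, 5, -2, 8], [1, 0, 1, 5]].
R = [[0, 0, 0, 45], [1, 0, 0, -27], [0, 1, 0, 4], [0, 0, 1, 3]]

The invariant factors of A (the non-unit diagonal entries of the Smith normal form of xI - A over ℚ[x]) are (x - 3)(x + 3)(x^2 - 3x + 5), each dividing the next. The characteristic polynomial is their product, (x - 3)(x + 3)(x^2 - 3x + 5).

The rational canonical form is the block-diagonal matrix of companion matrices C(f_i):
R = [[0, 0, 0, 45], [1, 0, 0, -27], [0, 1, 0, 4], [0, 0, 1, 3]].

Note the characteristic polynomial does not split into linear factors over ℚ, so A has no Jordan form over ℚ; the rational canonical form exists over any field.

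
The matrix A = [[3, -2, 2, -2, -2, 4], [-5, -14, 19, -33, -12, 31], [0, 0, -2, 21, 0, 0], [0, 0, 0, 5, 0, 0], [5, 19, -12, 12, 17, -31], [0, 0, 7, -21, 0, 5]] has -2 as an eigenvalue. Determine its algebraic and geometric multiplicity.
algebraic multiplicity 2, geometric multiplicity 2

The characteristic polynomial is (x - 5)^3(x - 3)(x + 2)^2, so the factor x + 2 appears with exponent 2: the algebraic multiplicity is 2.

rank(A + 2I) = 4, so the eigenspace has dimension 6 - 4 = 2: the geometric multiplicity is 2.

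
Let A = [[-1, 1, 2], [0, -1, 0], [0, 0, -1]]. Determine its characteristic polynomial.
χ_A(x) = (x + 1)^3

xI - A = [[x + 1, -1, -2], [0, x + 1, 0], [0, 0, x + 1]].

Expanding det(xI - A) along the first row:
det(xI - A) = + (x + 1)·det([[x + 1, 0], [0, x + 1]]) - (-1)·det([[0, 0], [0, x + 1]]) + (-2)·det([[0, x + 1], [0, 0]]).

Evaluating gives χ_A(x) = x^3 + 3x^2 + 3x + 1 = (x + 1)^3.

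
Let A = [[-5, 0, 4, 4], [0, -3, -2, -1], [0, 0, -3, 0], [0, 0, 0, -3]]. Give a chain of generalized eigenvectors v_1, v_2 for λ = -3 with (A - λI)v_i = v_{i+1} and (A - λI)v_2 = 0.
v_1 = [[-2, 0, 0, -1]]^T, v_2 = [[0, 1, 0, 0]]^T

We seek v_1 ∈ ker((A + 3I)^2) \ ker(A + 3I), then set v_{i+1} = (A + 3I) v_i.

One such chain is v_1 = [[-2, 0, 0, -1]]^T, v_2 = [[0, 1, 0, 0]]^T. Check: (A + 3I) v_2 = [[0, 0, 0, 0]]^T = 0.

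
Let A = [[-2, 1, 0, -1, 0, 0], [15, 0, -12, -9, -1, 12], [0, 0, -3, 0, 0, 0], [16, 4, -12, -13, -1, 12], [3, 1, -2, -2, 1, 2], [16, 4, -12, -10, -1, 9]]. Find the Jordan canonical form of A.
The characteristic polynomial is det(xI - A) = (x - 2)^2(x + 3)^4, so the eigenvalues are -3 (algebraic multiplicity 4), 2 (algebraic multiplicity 2).

For λ = -3: rank(A + 3I) = 3, rank((A + 3I)^2) = 2. The eigenspace has dimension 6 - 3 = 3, so there are 3 Jordan blocks; the rank sequence gives block sizes [2, 1, 1].

For λ = 2: rank(A - 2I) = 5, rank((A - 2I)^2) = 4. The eigenspace has dimension 6 - 5 = 1, so there is 1 Jordan block; the rank sequence gives block sizes [2].

Assembling the blocks gives the Jordan form J above.

J = [[-3, 1, 0, 0, 0, 0], [0, -3, 0, 0, 0, 0], [0, 0, -3, 0, 0, 0], [0, 0, 0, -3, 0, 0], [0, 0, 0, 0, 2, 1], [0, 0, 0, 0, 0, 2]]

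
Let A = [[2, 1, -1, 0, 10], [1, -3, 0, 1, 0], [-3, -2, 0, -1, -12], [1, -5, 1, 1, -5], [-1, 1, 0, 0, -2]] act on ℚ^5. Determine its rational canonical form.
R = [[0, 0, 0, 0, 1], [1, 0, 0, 0, -2], [0, 1, 0, 0, -7], [0, 0, 1, 0, -5], [0, 0, 0, 1, -2]]

The invariant factors of A (the non-unit diagonal entries of the Smith normal form of xI - A over ℚ[x]) are (x + 1)^2(x^3 + 4x - 1), each dividing the next. The characteristic polynomial is their product, (x + 1)^2(x^3 + 4x - 1).

The rational canonical form is the block-diagonal matrix of companion matrices C(f_i):
R = [[0, 0, 0, 0, 1], [1, 0, 0, 0, -2], [0, 1, 0, 0, -7], [0, 0, 1, 0, -5], [0, 0, 0, 1, -2]].

Note the characteristic polynomial does not split into linear factors over ℚ, so A has no Jordan form over ℚ; the rational canonical form exists over any field.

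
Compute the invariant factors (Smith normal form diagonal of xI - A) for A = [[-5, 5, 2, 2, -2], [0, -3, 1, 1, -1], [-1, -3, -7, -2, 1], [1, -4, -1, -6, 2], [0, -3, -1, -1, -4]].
The Jordan structure of A has elementary divisors (x + 5)^3, (x + 5)^2. Arranging the block sizes at each eigenvalue in decreasing order and taking row products gives the invariant factors.

Invariant factors (smallest first, each dividing the next): (x + 5)^2, (x + 5)^3.

Check: the last factor (x + 5)^3 is the minimal polynomial, and the product (x + 5)^5 is the characteristic polynomial.

(x + 5)^2, (x + 5)^3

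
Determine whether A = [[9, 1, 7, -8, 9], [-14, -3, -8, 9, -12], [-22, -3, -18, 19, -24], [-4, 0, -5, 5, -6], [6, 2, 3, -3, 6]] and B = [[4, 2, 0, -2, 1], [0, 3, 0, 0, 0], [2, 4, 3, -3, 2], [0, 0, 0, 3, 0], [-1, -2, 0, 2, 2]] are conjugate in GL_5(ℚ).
trace(A) = -1 but trace(B) = 15. The trace is a similarity invariant, so A and B are not similar.

No.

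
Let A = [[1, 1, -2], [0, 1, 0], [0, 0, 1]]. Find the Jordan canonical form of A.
J = [[1, 1, 0], [0, 1, 0], [0, 0, 1]]

The characteristic polynomial is det(xI - A) = (x - 1)^3, so the eigenvalues are 1 (algebraic multiplicity 3).

For λ = 1: rank(A - I) = 1, rank((A - I)^2) = 0. The eigenspace has dimension 3 - 1 = 2, so there are 2 Jordan blocks; the rank sequence gives block sizes [2, 1].

Assembling the blocks gives the Jordan form J above.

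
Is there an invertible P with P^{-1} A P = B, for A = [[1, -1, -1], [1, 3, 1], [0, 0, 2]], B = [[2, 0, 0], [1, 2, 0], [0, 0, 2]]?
Yes.

Two matrices over a field are similar if and only if they have the same invariant factors.

Both A and B have characteristic polynomial (x - 2)^3 and minimal polynomial (x - 2)^2. Computing further, both have invariant factors x - 2, (x - 2)^2. Hence A and B are similar.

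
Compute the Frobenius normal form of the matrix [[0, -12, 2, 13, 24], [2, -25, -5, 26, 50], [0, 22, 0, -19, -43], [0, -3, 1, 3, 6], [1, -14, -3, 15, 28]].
R = [[0, 0, 0, 0, 0], [1, 0, 0, 0, 6], [0, 1, 0, 0, -19], [0, 0, 1, 0, 3], [0, 0, 0, 1, 6]]

The invariant factors of A (the non-unit diagonal entries of the Smith normal form of xI - A over ℚ[x]) are x(x - 6)(x^3 - 3x + 1), each dividing the next. The characteristic polynomial is their product, x(x - 6)(x^3 - 3x + 1).

The rational canonical form is the block-diagonal matrix of companion matrices C(f_i):
R = [[0, 0, 0, 0, 0], [1, 0, 0, 0, 6], [0, 1, 0, 0, -19], [0, 0, 1, 0, 3], [0, 0, 0, 1, 6]].

Note the characteristic polynomial does not split into linear factors over ℚ, so A has no Jordan form over ℚ; the rational canonical form exists over any field.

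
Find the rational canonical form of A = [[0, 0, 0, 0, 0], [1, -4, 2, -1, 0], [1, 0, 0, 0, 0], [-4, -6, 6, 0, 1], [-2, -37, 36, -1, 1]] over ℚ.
R = [[0, 0, 0, 0, 0], [1, 0, 0, 0, 0], [0, 1, 0, 0, 27], [0, 0, 1, 0, 9], [0, 0, 0, 1, -3]]

The invariant factors of A (the non-unit diagonal entries of the Smith normal form of xI - A over ℚ[x]) are x^2(x - 3)(x + 3)^2, each dividing the next. The characteristic polynomial is their product, x^2(x - 3)(x + 3)^2.

The rational canonical form is the block-diagonal matrix of companion matrices C(f_i):
R = [[0, 0, 0, 0, 0], [1, 0, 0, 0, 0], [0, 1, 0, 0, 27], [0, 0, 1, 0, 9], [0, 0, 0, 1, -3]].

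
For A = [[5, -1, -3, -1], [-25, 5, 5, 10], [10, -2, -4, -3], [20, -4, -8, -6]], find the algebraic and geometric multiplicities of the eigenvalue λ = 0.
The characteristic polynomial is x^4, so the factor x appears with exponent 4: the algebraic multiplicity is 4.

rank(A) = 2, so the eigenspace has dimension 4 - 2 = 2: the geometric multiplicity is 2.

Since 2 < 4, A is not diagonalizable.

algebraic multiplicity 4, geometric multiplicity 2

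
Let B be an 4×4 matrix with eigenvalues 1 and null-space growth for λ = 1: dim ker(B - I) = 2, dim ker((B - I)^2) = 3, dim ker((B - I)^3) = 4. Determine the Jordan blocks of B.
Jordan blocks: (1, 3), (1, 1)

λ = 1: successive nullity increments [2, 1, 1] count blocks of size ≥ k; block sizes are [3, 1].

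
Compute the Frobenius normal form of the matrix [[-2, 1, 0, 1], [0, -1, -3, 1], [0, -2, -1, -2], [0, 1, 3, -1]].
R = [[-2, 0, 0, 0], [0, 0, 0, 0], [0, 1, 0, -2], [0, 0, 1, -3]]

The invariant factors of A (the non-unit diagonal entries of the Smith normal form of xI - A over ℚ[x]) are x + 2, x(x + 1)(x + 2), each dividing the next. The characteristic polynomial is their product, x(x + 1)(x + 2)^2.

The rational canonical form is the block-diagonal matrix of companion matrices C(f_i):
R = [[-2, 0, 0, 0], [0, 0, 0, 0], [0, 1, 0, -2], [0, 0, 1, -3]].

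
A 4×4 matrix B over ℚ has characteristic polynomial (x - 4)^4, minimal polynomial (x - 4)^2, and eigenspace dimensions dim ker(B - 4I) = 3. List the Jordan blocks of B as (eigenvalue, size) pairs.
Jordan blocks: (4, 2), (4, 1), (4, 1)

λ = 4: algebraic multiplicity 4 (exponent in χ_B), largest block size 2 (exponent in m_B), 3 blocks (geometric multiplicity). These force block sizes [2, 1, 1].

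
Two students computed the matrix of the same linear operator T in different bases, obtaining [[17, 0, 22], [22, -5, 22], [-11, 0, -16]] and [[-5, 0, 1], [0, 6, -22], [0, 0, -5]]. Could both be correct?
Both have characteristic polynomial (x - 6)(x + 5)^2, but the minimal polynomial of A is (x - 6)(x + 5) while the minimal polynomial of B is (x - 6)(x + 5)^2. The minimal polynomial is a similarity invariant, so A and B are not similar.

No.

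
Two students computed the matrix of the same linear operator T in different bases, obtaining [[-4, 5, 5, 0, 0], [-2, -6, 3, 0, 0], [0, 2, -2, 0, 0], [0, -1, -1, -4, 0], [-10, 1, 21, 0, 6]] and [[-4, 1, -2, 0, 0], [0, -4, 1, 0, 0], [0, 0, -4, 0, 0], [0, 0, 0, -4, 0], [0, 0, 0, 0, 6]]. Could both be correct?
Yes.

Two matrices over a field are similar if and only if they have the same invariant factors.

Both A and B have characteristic polynomial (x - 6)(x + 4)^4 and minimal polynomial (x - 6)(x + 4)^3. Computing further, both have invariant factors x + 4, (x - 6)(x + 4)^3. Hence A and B are similar.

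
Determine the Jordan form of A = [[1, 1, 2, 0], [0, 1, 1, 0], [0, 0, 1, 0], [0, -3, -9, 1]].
J = [[1, 1, 0, 0], [0, 1, 1, 0], [0, 0, 1, 0], [0, 0, 0, 1]]

The characteristic polynomial is det(xI - A) = (x - 1)^4, so the eigenvalues are 1 (algebraic multiplicity 4).

For λ = 1: rank(A - I) = 2, rank((A - I)^2) = 1, rank((A - I)^3) = 0. The eigenspace has dimension 4 - 2 = 2, so there are 2 Jordan blocks; the rank sequence gives block sizes [3, 1].

Assembling the blocks gives the Jordan form J above.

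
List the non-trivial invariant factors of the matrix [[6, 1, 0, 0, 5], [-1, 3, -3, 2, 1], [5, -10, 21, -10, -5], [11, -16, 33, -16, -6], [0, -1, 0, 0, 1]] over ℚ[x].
The Jordan structure of A has elementary divisors (x - 1)^3, (x - 6), (x - 6). Arranging the block sizes at each eigenvalue in decreasing order and taking row products gives the invariant factors.

Invariant factors (smallest first, each dividing the next): x - 6, (x - 6)(x - 1)^3.

Check: the last factor (x - 6)(x - 1)^3 is the minimal polynomial, and the product (x - 6)^2(x - 1)^3 is the characteristic polynomial.

x - 6, (x - 6)(x - 1)^3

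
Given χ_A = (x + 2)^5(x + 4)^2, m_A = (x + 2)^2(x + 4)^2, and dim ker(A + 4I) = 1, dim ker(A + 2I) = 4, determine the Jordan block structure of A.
λ = -4: algebraic multiplicity 2 (exponent in χ_A), largest block size 2 (exponent in m_A), 1 block (geometric multiplicity). This forces block sizes [2].
λ = -2: algebraic multiplicity 5 (exponent in χ_A), largest block size 2 (exponent in m_A), 4 blocks (geometric multiplicity). These force block sizes [2, 1, 1, 1].

Jordan blocks: (-4, 2), (-2, 2), (-2, 1), (-2, 1), (-2, 1)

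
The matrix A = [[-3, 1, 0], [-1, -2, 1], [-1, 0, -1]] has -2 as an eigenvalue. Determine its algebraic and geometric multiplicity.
algebraic multiplicity 3, geometric multiplicity 1

The characteristic polynomial is (x + 2)^3, so the factor x + 2 appears with exponent 3: the algebraic multiplicity is 3.

rank(A + 2I) = 2, so the eigenspace has dimension 3 - 2 = 1: the geometric multiplicity is 1.

Since 1 < 3, A is not diagonalizable.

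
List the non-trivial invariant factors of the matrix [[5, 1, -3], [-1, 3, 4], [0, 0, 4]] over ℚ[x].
The Jordan structure of A has elementary divisors (x - 4)^3. Arranging the block sizes at each eigenvalue in decreasing order and taking row products gives the invariant factors.

Invariant factors (smallest first, each dividing the next): (x - 4)^3.

Check: the last factor (x - 4)^3 is the minimal polynomial, and the product (x - 4)^3 is the characteristic polynomial.

(x - 4)^3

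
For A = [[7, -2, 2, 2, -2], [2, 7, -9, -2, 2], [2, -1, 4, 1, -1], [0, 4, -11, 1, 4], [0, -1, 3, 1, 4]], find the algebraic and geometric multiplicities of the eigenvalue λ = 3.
algebraic multiplicity 1, geometric multiplicity 1

The characteristic polynomial is (x - 5)^4(x - 3), so the factor x - 3 appears with exponent 1: the algebraic multiplicity is 1.

rank(A - 3I) = 4, so the eigenspace has dimension 5 - 4 = 1: the geometric multiplicity is 1.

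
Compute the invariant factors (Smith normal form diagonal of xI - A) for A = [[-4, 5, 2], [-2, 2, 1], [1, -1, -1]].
The Jordan structure of A has elementary divisors (x + 1)^3. Arranging the block sizes at each eigenvalue in decreasing order and taking row products gives the invariant factors.

Invariant factors (smallest first, each dividing the next): (x + 1)^3.

Check: the last factor (x + 1)^3 is the minimal polynomial, and the product (x + 1)^3 is the characteristic polynomial.

(x + 1)^3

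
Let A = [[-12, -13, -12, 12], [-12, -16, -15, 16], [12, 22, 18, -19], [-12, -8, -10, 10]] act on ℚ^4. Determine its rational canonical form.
The invariant factors of A (the non-unit diagonal entries of the Smith normal form of xI - A over ℚ[x]) are (x^2 - 6)^2, each dividing the next. The characteristic polynomial is their product, (x^2 - 6)^2.

The rational canonical form is the block-diagonal matrix of companion matrices C(f_i):
R = [[0, 0, 0, -36], [1, 0, 0, 0], [0, 1, 0, 12], [0, 0, 1, 0]].

Note the characteristic polynomial does not split into linear factors over ℚ, so A has no Jordan form over ℚ; the rational canonical form exists over any field.

R = [[0, 0, 0, -36], [1, 0, 0, 0], [0, 1, 0, 12], [0, 0, 1, 0]]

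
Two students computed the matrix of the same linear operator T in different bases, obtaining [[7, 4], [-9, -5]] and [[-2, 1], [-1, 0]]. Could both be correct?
trace(A) = 2 but trace(B) = -2. The trace is a similarity invariant, so A and B are not similar.

No.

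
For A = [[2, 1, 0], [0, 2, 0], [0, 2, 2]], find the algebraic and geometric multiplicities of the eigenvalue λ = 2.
algebraic multiplicity 3, geometric multiplicity 2

The characteristic polynomial is (x - 2)^3, so the factor x - 2 appears with exponent 3: the algebraic multiplicity is 3.

rank(A - 2I) = 1, so the eigenspace has dimension 3 - 1 = 2: the geometric multiplicity is 2.

Since 2 < 3, A is not diagonalizable.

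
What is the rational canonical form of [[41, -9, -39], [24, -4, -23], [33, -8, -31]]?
The invariant factors of A (the non-unit diagonal entries of the Smith normal form of xI - A over ℚ[x]) are (x - 5)(x^2 - x + 3), each dividing the next. The characteristic polynomial is their product, (x - 5)(x^2 - x + 3).

The rational canonical form is the block-diagonal matrix of companion matrices C(f_i):
R = [[0, 0, 15], [1, 0, -8], [0, 1, 6]].

Note the characteristic polynomial does not split into linear factors over ℚ, so A has no Jordan form over ℚ; the rational canonical form exists over any field.

R = [[0, 0, 15], [1, 0, -8], [0, 1, 6]]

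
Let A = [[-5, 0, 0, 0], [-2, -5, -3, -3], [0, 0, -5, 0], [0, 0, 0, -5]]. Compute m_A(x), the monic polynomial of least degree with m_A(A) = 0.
m_A(x) = (x + 5)^2

The characteristic polynomial factors as (x + 5)^4. The minimal polynomial is ∏(x - λ)^{k_λ} where k_λ is the size of the largest Jordan block at λ.

For λ = -5: rank(A + 5I) = 1, and the largest Jordan block has size 2 (the smallest k with rank((A + 5I)^k) = rank((A + 5I)^(k+1))).

So m_A(x) = (x + 5)^2.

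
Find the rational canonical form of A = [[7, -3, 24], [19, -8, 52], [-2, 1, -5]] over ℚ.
R = [[0, 0, 15], [1, 0, -2], [0, 1, -6]]

The invariant factors of A (the non-unit diagonal entries of the Smith normal form of xI - A over ℚ[x]) are (x + 5)(x^2 + x - 3), each dividing the next. The characteristic polynomial is their product, (x + 5)(x^2 + x - 3).

The rational canonical form is the block-diagonal matrix of companion matrices C(f_i):
R = [[0, 0, 15], [1, 0, -2], [0, 1, -6]].

Note the characteristic polynomial does not split into linear factors over ℚ, so A has no Jordan form over ℚ; the rational canonical form exists over any field.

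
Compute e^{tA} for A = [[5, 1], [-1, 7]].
e^{tA} = [[(1 - t)*e^{6*t}, t*e^{6*t}], [-t*e^{6*t}, (t + 1)*e^{6*t}]]

A has Jordan form J = [[6, 1], [0, 6]] with A = PJP^{-1}, so e^{tA} = P e^{tJ} P^{-1}.

For a Jordan block J_k(λ), e^{tJ_k(λ)} = e^{λt} · (I + tN + t^2 N^2/2! + ... + t^{k-1} N^{k-1}/(k-1)!) where N is the nilpotent superdiagonal part.

Assembling the blocks and conjugating back gives the entries of e^{tA} as shown above.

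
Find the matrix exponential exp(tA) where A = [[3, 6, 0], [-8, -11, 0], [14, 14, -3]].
e^{tA} = [[(4*e^{2*t} - 3)*e^{-5*t}, (3*e^{2*t} - 3)*e^{-5*t}, 0], [4*(1 - e^{2*t})*e^{-5*t}, (4 - 3*e^{2*t})*e^{-5*t}, 0], [(7*e^{2*t} - 7)*e^{-5*t}, (7*e^{2*t} - 7)*e^{-5*t}, e^{-3*t}]]

A has Jordan form J = [[-5, 0, 0], [0, -3, 0], [0, 0, -3]] with A = PJP^{-1}, so e^{tA} = P e^{tJ} P^{-1}.

For a Jordan block J_k(λ), e^{tJ_k(λ)} = e^{λt} · (I + tN + t^2 N^2/2! + ... + t^{k-1} N^{k-1}/(k-1)!) where N is the nilpotent superdiagonal part.

Assembling the blocks and conjugating back gives the entries of e^{tA} as shown above.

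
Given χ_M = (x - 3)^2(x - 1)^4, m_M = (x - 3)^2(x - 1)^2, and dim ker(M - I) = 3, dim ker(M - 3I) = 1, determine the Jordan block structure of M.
Jordan blocks: (1, 2), (1, 1), (1, 1), (3, 2)

λ = 1: algebraic multiplicity 4 (exponent in χ_M), largest block size 2 (exponent in m_M), 3 blocks (geometric multiplicity). These force block sizes [2, 1, 1].
λ = 3: algebraic multiplicity 2 (exponent in χ_M), largest block size 2 (exponent in m_M), 1 block (geometric multiplicity). This forces block sizes [2].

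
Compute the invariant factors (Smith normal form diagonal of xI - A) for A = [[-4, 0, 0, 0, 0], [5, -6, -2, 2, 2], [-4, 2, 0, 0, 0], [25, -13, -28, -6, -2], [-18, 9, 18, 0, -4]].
The Jordan structure of A has elementary divisors (x + 4)^3, (x + 4), (x + 4). Arranging the block sizes at each eigenvalue in decreasing order and taking row products gives the invariant factors.

Invariant factors (smallest first, each dividing the next): x + 4, x + 4, (x + 4)^3.

Check: the last factor (x + 4)^3 is the minimal polynomial, and the product (x + 4)^5 is the characteristic polynomial.

x + 4, x + 4, (x + 4)^3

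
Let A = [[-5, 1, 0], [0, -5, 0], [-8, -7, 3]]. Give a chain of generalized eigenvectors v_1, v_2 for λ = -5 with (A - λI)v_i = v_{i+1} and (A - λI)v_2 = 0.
We seek v_1 ∈ ker((A + 5I)^2) \ ker(A + 5I), then set v_{i+1} = (A + 5I) v_i.

One such chain is v_1 = [[-4, 1, -3]]^T, v_2 = [[1, 0, 1]]^T. Check: (A + 5I) v_2 = [[0, 0, 0]]^T = 0.

v_1 = [[-4, 1, -3]]^T, v_2 = [[1, 0, 1]]^T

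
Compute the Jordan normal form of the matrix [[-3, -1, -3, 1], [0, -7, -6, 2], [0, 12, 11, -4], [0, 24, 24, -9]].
J = [[-3, 1, 0, 0], [0, -3, 0, 0], [0, 0, -1, 0], [0, 0, 0, -1]]

The characteristic polynomial is det(xI - A) = (x + 1)^2(x + 3)^2, so the eigenvalues are -3 (algebraic multiplicity 2), -1 (algebraic multiplicity 2).

For λ = -3: rank(A + 3I) = 3, rank((A + 3I)^2) = 2. The eigenspace has dimension 4 - 3 = 1, so there is 1 Jordan block; the rank sequence gives block sizes [2].

For λ = -1: rank(A + I) = 2. The eigenspace has dimension 4 - 2 = 2, so there are 2 Jordan blocks; the rank sequence gives block sizes [1, 1].

Assembling the blocks gives the Jordan form J above.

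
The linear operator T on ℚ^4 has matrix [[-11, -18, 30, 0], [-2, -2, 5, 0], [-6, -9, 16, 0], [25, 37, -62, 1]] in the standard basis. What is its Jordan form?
The characteristic polynomial is det(xI - A) = (x - 1)^4, so the eigenvalues are 1 (algebraic multiplicity 4).

For λ = 1: rank(A - I) = 2, rank((A - I)^2) = 1, rank((A - I)^3) = 0. The eigenspace has dimension 4 - 2 = 2, so there are 2 Jordan blocks; the rank sequence gives block sizes [3, 1].

Assembling the blocks gives the Jordan form J above.

J = [[1, 1, 0, 0], [0, 1, 1, 0], [0, 0, 1, 0], [0, 0, 0, 1]]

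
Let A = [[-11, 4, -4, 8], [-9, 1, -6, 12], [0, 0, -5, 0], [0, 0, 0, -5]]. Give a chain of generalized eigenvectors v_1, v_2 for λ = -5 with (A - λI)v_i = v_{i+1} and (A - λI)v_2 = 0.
We seek v_1 ∈ ker((A + 5I)^2) \ ker(A + 5I), then set v_{i+1} = (A + 5I) v_i.

One such chain is v_1 = [[13, 16, 0, 2]]^T, v_2 = [[2, 3, 0, 0]]^T. Check: (A + 5I) v_2 = [[0, 0, 0, 0]]^T = 0.

v_1 = [[13, 16, 0, 2]]^T, v_2 = [[2, 3, 0, 0]]^T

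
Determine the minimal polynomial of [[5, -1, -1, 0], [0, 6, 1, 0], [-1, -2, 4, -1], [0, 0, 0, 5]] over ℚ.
The characteristic polynomial factors as (x - 5)^4. The minimal polynomial is ∏(x - λ)^{k_λ} where k_λ is the size of the largest Jordan block at λ.

For λ = 5: rank(A - 5I) = 2, and the largest Jordan block has size 3 (the smallest k with rank((A - 5I)^k) = rank((A - 5I)^(k+1))).

So m_A(x) = (x - 5)^3.

m_A(x) = (x - 5)^3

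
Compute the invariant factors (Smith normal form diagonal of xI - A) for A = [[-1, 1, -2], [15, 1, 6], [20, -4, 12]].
The Jordan structure of A has elementary divisors (x - 4)^2, (x - 4). Arranging the block sizes at each eigenvalue in decreasing order and taking row products gives the invariant factors.

Invariant factors (smallest first, each dividing the next): x - 4, (x - 4)^2.

Check: the last factor (x - 4)^2 is the minimal polynomial, and the product (x - 4)^3 is the characteristic polynomial.

x - 4, (x - 4)^2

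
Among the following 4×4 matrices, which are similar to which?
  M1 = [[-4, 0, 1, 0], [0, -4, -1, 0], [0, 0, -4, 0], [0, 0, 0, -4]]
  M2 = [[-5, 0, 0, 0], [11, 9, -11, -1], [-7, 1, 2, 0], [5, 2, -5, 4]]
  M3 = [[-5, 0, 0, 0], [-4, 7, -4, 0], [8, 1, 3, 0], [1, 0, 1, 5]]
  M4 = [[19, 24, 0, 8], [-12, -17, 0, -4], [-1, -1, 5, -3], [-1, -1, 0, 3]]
2 classes: {M1}, {M2, M3, M4}

Characteristic polynomials: χ_{M1} = (x + 4)^4, χ_{M2} = (x - 5)^3(x + 5), χ_{M3} = (x - 5)^3(x + 5), χ_{M4} = (x - 5)^3(x + 5).

{M1}: invariant factors x + 4, x + 4, (x + 4)^2.

{M2, M3, M4}: invariant factors (x - 5)^3(x + 5).

Matrices are similar if and only if their invariant-factor lists agree; the partition into similarity classes is {M1}, {M2, M3, M4}.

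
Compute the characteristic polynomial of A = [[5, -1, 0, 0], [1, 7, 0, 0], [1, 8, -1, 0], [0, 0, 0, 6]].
xI - A = [[x - 5, 1, 0, 0], [-1, x - 7, 0, 0], [-1, -8, x + 1, 0], [0, 0, 0, x - 6]].

Expanding det(xI - A) along the first row:
det(xI - A) = + (x - 5)·det([[x - 7, 0, 0], [-8, x + 1, 0], [0, 0, x - 6]]) - (1)·det([[-1, 0, 0], [-1, x + 1, 0], [0, 0, x - 6]]) + (0)·det([[-1, x - 7, 0], [-1, -8, 0], [0, 0, x - 6]]) - (0)·det([[-1, x - 7, 0], [-1, -8, x + 1], [0, 0, 0]]).

Evaluating gives χ_A(x) = x^4 - 17x^3 + 90x^2 - 108x - 216 = (x - 6)^3(x + 1).

χ_A(x) = (x - 6)^3(x + 1)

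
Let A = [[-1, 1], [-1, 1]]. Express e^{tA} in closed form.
e^{tA} = [[1 - t, t], [-t, t + 1]]

A has Jordan form J = [[0, 1], [0, 0]] with A = PJP^{-1}, so e^{tA} = P e^{tJ} P^{-1}.

For a Jordan block J_k(λ), e^{tJ_k(λ)} = e^{λt} · (I + tN + t^2 N^2/2! + ... + t^{k-1} N^{k-1}/(k-1)!) where N is the nilpotent superdiagonal part.

Assembling the blocks and conjugating back gives the entries of e^{tA} as shown above.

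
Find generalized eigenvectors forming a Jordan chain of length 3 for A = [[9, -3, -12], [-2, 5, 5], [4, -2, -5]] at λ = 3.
We seek v_1 ∈ ker((A - 3I)^3) \ ker((A - 3I)^2), then set v_{i+1} = (A - 3I) v_i.

One such chain is v_1 = [[2, 0, 1]]^T, v_2 = [[0, 1, 0]]^T, v_3 = [[-3, 2, -2]]^T. Check: (A - 3I) v_3 = [[0, 0, 0]]^T = 0.

v_1 = [[2, 0, 1]]^T, v_2 = [[0, 1, 0]]^T, v_3 = [[-3, 2, -2]]^T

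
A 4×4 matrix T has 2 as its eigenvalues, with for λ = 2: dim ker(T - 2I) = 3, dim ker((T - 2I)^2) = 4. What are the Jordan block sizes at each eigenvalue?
Jordan blocks: (2, 2), (2, 1), (2, 1)

λ = 2: successive nullity increments [3, 1] count blocks of size ≥ k; block sizes are [2, 1, 1].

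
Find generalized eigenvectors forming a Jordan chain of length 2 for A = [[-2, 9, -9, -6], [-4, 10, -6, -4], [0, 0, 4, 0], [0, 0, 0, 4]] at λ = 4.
We seek v_1 ∈ ker((A - 4I)^2) \ ker(A - 4I), then set v_{i+1} = (A - 4I) v_i.

One such chain is v_1 = [[2, 1, 0, 0]]^T, v_2 = [[-3, -2, 0, 0]]^T. Check: (A - 4I) v_2 = [[0, 0, 0, 0]]^T = 0.

v_1 = [[2, 1, 0, 0]]^T, v_2 = [[-3, -2, 0, 0]]^T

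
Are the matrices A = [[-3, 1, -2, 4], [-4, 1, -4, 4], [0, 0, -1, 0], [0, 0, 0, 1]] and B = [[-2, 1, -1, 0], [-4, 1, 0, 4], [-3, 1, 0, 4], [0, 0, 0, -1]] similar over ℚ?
Two matrices over a field are similar if and only if they have the same invariant factors.

Both A and B have characteristic polynomial (x - 1)(x + 1)^3 and minimal polynomial (x - 1)(x + 1)^2. Computing further, both have invariant factors x + 1, (x - 1)(x + 1)^2. Hence A and B are similar.

Yes.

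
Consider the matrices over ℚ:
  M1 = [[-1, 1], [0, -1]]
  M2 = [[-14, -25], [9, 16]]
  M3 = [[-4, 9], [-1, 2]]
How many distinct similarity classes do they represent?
2 classes: {M1, M3}, {M2}

Characteristic polynomials: χ_{M1} = (x + 1)^2, χ_{M2} = (x - 1)^2, χ_{M3} = (x + 1)^2.

{M1, M3}: invariant factors (x + 1)^2.

{M2}: invariant factors (x - 1)^2.

Matrices are similar if and only if their invariant-factor lists agree; the partition into similarity classes is {M1, M3}, {M2}.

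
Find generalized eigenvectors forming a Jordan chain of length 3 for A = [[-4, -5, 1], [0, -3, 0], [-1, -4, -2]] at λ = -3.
v_1 = [[2, -1, -1]]^T, v_2 = [[2, 0, 1]]^T, v_3 = [[-1, 0, -1]]^T

We seek v_1 ∈ ker((A + 3I)^3) \ ker((A + 3I)^2), then set v_{i+1} = (A + 3I) v_i.

One such chain is v_1 = [[2, -1, -1]]^T, v_2 = [[2, 0, 1]]^T, v_3 = [[-1, 0, -1]]^T. Check: (A + 3I) v_3 = [[0, 0, 0]]^T = 0.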